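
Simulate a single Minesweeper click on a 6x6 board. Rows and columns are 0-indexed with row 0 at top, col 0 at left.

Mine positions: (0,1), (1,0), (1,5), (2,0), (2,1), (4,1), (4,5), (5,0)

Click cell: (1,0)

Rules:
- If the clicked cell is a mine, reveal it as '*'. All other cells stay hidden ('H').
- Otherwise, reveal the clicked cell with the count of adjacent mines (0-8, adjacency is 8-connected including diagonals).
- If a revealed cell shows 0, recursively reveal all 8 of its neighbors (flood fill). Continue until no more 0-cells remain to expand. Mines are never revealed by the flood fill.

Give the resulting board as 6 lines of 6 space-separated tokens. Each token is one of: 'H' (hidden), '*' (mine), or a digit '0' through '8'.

H H H H H H
* H H H H H
H H H H H H
H H H H H H
H H H H H H
H H H H H H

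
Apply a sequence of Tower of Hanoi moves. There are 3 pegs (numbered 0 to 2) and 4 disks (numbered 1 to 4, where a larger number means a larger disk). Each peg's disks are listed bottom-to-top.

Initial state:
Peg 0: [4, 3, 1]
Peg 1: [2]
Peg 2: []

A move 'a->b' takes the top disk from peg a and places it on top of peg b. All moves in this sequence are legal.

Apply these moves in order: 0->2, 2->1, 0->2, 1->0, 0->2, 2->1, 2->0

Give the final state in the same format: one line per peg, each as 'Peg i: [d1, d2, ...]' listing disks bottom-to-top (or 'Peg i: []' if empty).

After move 1 (0->2):
Peg 0: [4, 3]
Peg 1: [2]
Peg 2: [1]

After move 2 (2->1):
Peg 0: [4, 3]
Peg 1: [2, 1]
Peg 2: []

After move 3 (0->2):
Peg 0: [4]
Peg 1: [2, 1]
Peg 2: [3]

After move 4 (1->0):
Peg 0: [4, 1]
Peg 1: [2]
Peg 2: [3]

After move 5 (0->2):
Peg 0: [4]
Peg 1: [2]
Peg 2: [3, 1]

After move 6 (2->1):
Peg 0: [4]
Peg 1: [2, 1]
Peg 2: [3]

After move 7 (2->0):
Peg 0: [4, 3]
Peg 1: [2, 1]
Peg 2: []

Answer: Peg 0: [4, 3]
Peg 1: [2, 1]
Peg 2: []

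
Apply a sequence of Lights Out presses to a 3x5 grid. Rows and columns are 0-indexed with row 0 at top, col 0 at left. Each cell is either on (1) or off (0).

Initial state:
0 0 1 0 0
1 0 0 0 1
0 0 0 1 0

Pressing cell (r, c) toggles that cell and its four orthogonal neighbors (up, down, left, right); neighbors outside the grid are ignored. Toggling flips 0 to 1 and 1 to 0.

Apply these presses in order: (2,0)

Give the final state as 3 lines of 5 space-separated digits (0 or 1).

After press 1 at (2,0):
0 0 1 0 0
0 0 0 0 1
1 1 0 1 0

Answer: 0 0 1 0 0
0 0 0 0 1
1 1 0 1 0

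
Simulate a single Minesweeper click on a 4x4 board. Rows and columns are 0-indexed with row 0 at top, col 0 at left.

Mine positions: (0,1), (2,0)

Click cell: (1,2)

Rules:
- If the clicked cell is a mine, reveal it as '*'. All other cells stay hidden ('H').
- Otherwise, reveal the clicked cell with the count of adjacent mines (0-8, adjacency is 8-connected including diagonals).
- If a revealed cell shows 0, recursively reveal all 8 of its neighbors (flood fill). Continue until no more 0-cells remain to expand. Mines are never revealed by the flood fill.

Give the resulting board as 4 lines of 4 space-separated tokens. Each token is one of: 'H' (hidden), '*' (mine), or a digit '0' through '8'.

H H H H
H H 1 H
H H H H
H H H H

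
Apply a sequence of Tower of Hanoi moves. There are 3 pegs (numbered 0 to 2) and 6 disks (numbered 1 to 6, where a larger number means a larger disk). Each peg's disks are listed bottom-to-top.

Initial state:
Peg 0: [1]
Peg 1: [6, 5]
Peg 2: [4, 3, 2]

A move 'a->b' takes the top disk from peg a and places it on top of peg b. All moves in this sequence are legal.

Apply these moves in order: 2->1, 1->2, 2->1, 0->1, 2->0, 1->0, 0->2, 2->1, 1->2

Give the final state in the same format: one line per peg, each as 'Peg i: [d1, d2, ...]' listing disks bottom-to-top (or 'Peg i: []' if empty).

Answer: Peg 0: [3]
Peg 1: [6, 5, 2]
Peg 2: [4, 1]

Derivation:
After move 1 (2->1):
Peg 0: [1]
Peg 1: [6, 5, 2]
Peg 2: [4, 3]

After move 2 (1->2):
Peg 0: [1]
Peg 1: [6, 5]
Peg 2: [4, 3, 2]

After move 3 (2->1):
Peg 0: [1]
Peg 1: [6, 5, 2]
Peg 2: [4, 3]

After move 4 (0->1):
Peg 0: []
Peg 1: [6, 5, 2, 1]
Peg 2: [4, 3]

After move 5 (2->0):
Peg 0: [3]
Peg 1: [6, 5, 2, 1]
Peg 2: [4]

After move 6 (1->0):
Peg 0: [3, 1]
Peg 1: [6, 5, 2]
Peg 2: [4]

After move 7 (0->2):
Peg 0: [3]
Peg 1: [6, 5, 2]
Peg 2: [4, 1]

After move 8 (2->1):
Peg 0: [3]
Peg 1: [6, 5, 2, 1]
Peg 2: [4]

After move 9 (1->2):
Peg 0: [3]
Peg 1: [6, 5, 2]
Peg 2: [4, 1]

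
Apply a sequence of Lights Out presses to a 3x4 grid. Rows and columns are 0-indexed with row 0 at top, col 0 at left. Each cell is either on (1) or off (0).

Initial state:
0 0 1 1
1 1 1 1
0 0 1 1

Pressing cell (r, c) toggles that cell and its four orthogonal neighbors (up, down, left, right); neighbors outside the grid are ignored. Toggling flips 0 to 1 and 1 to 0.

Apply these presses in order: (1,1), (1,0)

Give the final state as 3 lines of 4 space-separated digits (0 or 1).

After press 1 at (1,1):
0 1 1 1
0 0 0 1
0 1 1 1

After press 2 at (1,0):
1 1 1 1
1 1 0 1
1 1 1 1

Answer: 1 1 1 1
1 1 0 1
1 1 1 1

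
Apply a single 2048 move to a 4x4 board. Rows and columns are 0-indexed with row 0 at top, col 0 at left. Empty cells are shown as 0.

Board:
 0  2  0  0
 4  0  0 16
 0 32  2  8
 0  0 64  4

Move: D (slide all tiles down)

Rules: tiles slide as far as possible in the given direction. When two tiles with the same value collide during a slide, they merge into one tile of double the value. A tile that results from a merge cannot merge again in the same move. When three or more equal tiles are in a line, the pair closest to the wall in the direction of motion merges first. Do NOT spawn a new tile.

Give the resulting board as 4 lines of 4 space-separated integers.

Answer:  0  0  0  0
 0  0  0 16
 0  2  2  8
 4 32 64  4

Derivation:
Slide down:
col 0: [0, 4, 0, 0] -> [0, 0, 0, 4]
col 1: [2, 0, 32, 0] -> [0, 0, 2, 32]
col 2: [0, 0, 2, 64] -> [0, 0, 2, 64]
col 3: [0, 16, 8, 4] -> [0, 16, 8, 4]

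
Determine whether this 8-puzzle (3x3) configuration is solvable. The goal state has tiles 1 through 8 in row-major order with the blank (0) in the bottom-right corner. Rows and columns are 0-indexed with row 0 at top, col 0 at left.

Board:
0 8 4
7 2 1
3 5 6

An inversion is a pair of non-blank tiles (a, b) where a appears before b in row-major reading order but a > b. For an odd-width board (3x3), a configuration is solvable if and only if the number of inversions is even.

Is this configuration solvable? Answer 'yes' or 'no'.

Inversions (pairs i<j in row-major order where tile[i] > tile[j] > 0): 16
16 is even, so the puzzle is solvable.

Answer: yes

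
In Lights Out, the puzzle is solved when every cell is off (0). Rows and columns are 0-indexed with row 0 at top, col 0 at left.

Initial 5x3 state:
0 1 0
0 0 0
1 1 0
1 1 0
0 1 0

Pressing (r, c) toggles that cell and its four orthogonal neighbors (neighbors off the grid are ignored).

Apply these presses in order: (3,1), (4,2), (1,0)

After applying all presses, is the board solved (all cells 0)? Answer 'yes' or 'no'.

After press 1 at (3,1):
0 1 0
0 0 0
1 0 0
0 0 1
0 0 0

After press 2 at (4,2):
0 1 0
0 0 0
1 0 0
0 0 0
0 1 1

After press 3 at (1,0):
1 1 0
1 1 0
0 0 0
0 0 0
0 1 1

Lights still on: 6

Answer: no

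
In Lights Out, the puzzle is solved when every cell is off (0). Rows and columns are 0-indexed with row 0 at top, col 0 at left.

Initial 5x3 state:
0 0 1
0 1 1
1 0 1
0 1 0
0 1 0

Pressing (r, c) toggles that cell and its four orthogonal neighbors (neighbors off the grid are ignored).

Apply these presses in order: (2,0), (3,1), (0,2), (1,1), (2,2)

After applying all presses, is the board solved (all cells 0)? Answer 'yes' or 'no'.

After press 1 at (2,0):
0 0 1
1 1 1
0 1 1
1 1 0
0 1 0

After press 2 at (3,1):
0 0 1
1 1 1
0 0 1
0 0 1
0 0 0

After press 3 at (0,2):
0 1 0
1 1 0
0 0 1
0 0 1
0 0 0

After press 4 at (1,1):
0 0 0
0 0 1
0 1 1
0 0 1
0 0 0

After press 5 at (2,2):
0 0 0
0 0 0
0 0 0
0 0 0
0 0 0

Lights still on: 0

Answer: yes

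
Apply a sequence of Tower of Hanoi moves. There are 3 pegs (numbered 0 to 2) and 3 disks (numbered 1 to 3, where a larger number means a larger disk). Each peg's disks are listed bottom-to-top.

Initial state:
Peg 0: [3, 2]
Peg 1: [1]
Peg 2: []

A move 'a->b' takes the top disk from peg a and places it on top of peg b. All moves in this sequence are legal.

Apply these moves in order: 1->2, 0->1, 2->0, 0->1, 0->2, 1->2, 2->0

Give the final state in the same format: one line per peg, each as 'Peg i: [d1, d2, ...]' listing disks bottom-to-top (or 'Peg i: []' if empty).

After move 1 (1->2):
Peg 0: [3, 2]
Peg 1: []
Peg 2: [1]

After move 2 (0->1):
Peg 0: [3]
Peg 1: [2]
Peg 2: [1]

After move 3 (2->0):
Peg 0: [3, 1]
Peg 1: [2]
Peg 2: []

After move 4 (0->1):
Peg 0: [3]
Peg 1: [2, 1]
Peg 2: []

After move 5 (0->2):
Peg 0: []
Peg 1: [2, 1]
Peg 2: [3]

After move 6 (1->2):
Peg 0: []
Peg 1: [2]
Peg 2: [3, 1]

After move 7 (2->0):
Peg 0: [1]
Peg 1: [2]
Peg 2: [3]

Answer: Peg 0: [1]
Peg 1: [2]
Peg 2: [3]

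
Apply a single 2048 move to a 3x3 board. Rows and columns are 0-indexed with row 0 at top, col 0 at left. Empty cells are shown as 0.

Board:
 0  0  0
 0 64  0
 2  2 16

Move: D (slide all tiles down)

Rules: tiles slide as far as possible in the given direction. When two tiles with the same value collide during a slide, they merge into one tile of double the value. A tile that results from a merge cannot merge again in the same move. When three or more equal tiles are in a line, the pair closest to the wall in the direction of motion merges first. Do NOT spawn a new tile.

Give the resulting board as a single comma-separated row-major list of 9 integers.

Slide down:
col 0: [0, 0, 2] -> [0, 0, 2]
col 1: [0, 64, 2] -> [0, 64, 2]
col 2: [0, 0, 16] -> [0, 0, 16]

Answer: 0, 0, 0, 0, 64, 0, 2, 2, 16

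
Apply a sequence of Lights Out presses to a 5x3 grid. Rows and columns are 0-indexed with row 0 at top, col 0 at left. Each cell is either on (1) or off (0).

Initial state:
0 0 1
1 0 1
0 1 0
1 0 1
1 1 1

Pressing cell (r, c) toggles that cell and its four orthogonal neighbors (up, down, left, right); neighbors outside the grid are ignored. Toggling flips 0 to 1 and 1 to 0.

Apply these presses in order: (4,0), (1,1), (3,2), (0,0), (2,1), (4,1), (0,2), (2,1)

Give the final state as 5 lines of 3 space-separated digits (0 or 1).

Answer: 1 1 0
1 1 1
0 0 1
0 0 0
1 1 1

Derivation:
After press 1 at (4,0):
0 0 1
1 0 1
0 1 0
0 0 1
0 0 1

After press 2 at (1,1):
0 1 1
0 1 0
0 0 0
0 0 1
0 0 1

After press 3 at (3,2):
0 1 1
0 1 0
0 0 1
0 1 0
0 0 0

After press 4 at (0,0):
1 0 1
1 1 0
0 0 1
0 1 0
0 0 0

After press 5 at (2,1):
1 0 1
1 0 0
1 1 0
0 0 0
0 0 0

After press 6 at (4,1):
1 0 1
1 0 0
1 1 0
0 1 0
1 1 1

After press 7 at (0,2):
1 1 0
1 0 1
1 1 0
0 1 0
1 1 1

After press 8 at (2,1):
1 1 0
1 1 1
0 0 1
0 0 0
1 1 1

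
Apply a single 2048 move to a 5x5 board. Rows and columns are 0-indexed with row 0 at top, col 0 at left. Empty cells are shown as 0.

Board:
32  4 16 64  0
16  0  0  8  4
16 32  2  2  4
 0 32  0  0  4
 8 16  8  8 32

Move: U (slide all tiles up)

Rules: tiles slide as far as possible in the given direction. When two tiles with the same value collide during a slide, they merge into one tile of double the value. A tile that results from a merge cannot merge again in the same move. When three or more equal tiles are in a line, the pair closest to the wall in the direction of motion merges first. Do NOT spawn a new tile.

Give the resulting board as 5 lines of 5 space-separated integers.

Answer: 32  4 16 64  8
32 64  2  8  4
 8 16  8  2 32
 0  0  0  8  0
 0  0  0  0  0

Derivation:
Slide up:
col 0: [32, 16, 16, 0, 8] -> [32, 32, 8, 0, 0]
col 1: [4, 0, 32, 32, 16] -> [4, 64, 16, 0, 0]
col 2: [16, 0, 2, 0, 8] -> [16, 2, 8, 0, 0]
col 3: [64, 8, 2, 0, 8] -> [64, 8, 2, 8, 0]
col 4: [0, 4, 4, 4, 32] -> [8, 4, 32, 0, 0]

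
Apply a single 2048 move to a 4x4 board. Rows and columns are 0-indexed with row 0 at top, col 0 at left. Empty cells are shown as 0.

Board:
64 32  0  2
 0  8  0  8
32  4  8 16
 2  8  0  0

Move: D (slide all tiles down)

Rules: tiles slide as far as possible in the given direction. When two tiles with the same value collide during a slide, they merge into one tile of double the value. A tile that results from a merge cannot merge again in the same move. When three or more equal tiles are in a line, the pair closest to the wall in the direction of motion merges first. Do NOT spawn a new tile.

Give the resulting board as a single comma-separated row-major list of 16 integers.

Answer: 0, 32, 0, 0, 64, 8, 0, 2, 32, 4, 0, 8, 2, 8, 8, 16

Derivation:
Slide down:
col 0: [64, 0, 32, 2] -> [0, 64, 32, 2]
col 1: [32, 8, 4, 8] -> [32, 8, 4, 8]
col 2: [0, 0, 8, 0] -> [0, 0, 0, 8]
col 3: [2, 8, 16, 0] -> [0, 2, 8, 16]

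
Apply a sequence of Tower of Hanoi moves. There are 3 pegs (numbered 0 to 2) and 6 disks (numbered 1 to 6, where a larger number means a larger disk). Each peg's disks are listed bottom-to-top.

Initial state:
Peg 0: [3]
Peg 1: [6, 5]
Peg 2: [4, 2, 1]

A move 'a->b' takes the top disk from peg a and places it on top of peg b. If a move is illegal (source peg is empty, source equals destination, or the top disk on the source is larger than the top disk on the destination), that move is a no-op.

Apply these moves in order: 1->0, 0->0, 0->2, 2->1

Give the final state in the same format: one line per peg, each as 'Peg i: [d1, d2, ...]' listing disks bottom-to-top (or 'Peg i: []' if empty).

Answer: Peg 0: [3]
Peg 1: [6, 5, 1]
Peg 2: [4, 2]

Derivation:
After move 1 (1->0):
Peg 0: [3]
Peg 1: [6, 5]
Peg 2: [4, 2, 1]

After move 2 (0->0):
Peg 0: [3]
Peg 1: [6, 5]
Peg 2: [4, 2, 1]

After move 3 (0->2):
Peg 0: [3]
Peg 1: [6, 5]
Peg 2: [4, 2, 1]

After move 4 (2->1):
Peg 0: [3]
Peg 1: [6, 5, 1]
Peg 2: [4, 2]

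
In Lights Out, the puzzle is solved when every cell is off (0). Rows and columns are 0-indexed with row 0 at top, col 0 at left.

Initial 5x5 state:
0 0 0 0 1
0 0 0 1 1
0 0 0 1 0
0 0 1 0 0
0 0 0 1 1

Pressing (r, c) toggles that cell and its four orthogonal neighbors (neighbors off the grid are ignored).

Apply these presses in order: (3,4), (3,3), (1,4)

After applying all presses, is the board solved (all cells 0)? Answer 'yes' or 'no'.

Answer: yes

Derivation:
After press 1 at (3,4):
0 0 0 0 1
0 0 0 1 1
0 0 0 1 1
0 0 1 1 1
0 0 0 1 0

After press 2 at (3,3):
0 0 0 0 1
0 0 0 1 1
0 0 0 0 1
0 0 0 0 0
0 0 0 0 0

After press 3 at (1,4):
0 0 0 0 0
0 0 0 0 0
0 0 0 0 0
0 0 0 0 0
0 0 0 0 0

Lights still on: 0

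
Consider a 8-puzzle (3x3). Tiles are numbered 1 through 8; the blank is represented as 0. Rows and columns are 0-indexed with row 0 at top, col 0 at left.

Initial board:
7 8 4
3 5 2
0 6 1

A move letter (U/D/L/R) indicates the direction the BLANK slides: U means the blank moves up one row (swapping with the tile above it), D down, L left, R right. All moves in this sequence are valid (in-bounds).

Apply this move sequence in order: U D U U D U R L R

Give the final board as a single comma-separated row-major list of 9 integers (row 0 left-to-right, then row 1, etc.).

Answer: 8, 0, 4, 7, 5, 2, 3, 6, 1

Derivation:
After move 1 (U):
7 8 4
0 5 2
3 6 1

After move 2 (D):
7 8 4
3 5 2
0 6 1

After move 3 (U):
7 8 4
0 5 2
3 6 1

After move 4 (U):
0 8 4
7 5 2
3 6 1

After move 5 (D):
7 8 4
0 5 2
3 6 1

After move 6 (U):
0 8 4
7 5 2
3 6 1

After move 7 (R):
8 0 4
7 5 2
3 6 1

After move 8 (L):
0 8 4
7 5 2
3 6 1

After move 9 (R):
8 0 4
7 5 2
3 6 1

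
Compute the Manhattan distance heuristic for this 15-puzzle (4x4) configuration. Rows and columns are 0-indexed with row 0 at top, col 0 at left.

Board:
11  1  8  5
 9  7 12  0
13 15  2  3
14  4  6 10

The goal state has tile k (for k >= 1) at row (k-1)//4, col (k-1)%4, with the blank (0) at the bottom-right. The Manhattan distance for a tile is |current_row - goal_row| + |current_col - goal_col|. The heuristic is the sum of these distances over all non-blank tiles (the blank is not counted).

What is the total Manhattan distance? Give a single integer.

Tile 11: at (0,0), goal (2,2), distance |0-2|+|0-2| = 4
Tile 1: at (0,1), goal (0,0), distance |0-0|+|1-0| = 1
Tile 8: at (0,2), goal (1,3), distance |0-1|+|2-3| = 2
Tile 5: at (0,3), goal (1,0), distance |0-1|+|3-0| = 4
Tile 9: at (1,0), goal (2,0), distance |1-2|+|0-0| = 1
Tile 7: at (1,1), goal (1,2), distance |1-1|+|1-2| = 1
Tile 12: at (1,2), goal (2,3), distance |1-2|+|2-3| = 2
Tile 13: at (2,0), goal (3,0), distance |2-3|+|0-0| = 1
Tile 15: at (2,1), goal (3,2), distance |2-3|+|1-2| = 2
Tile 2: at (2,2), goal (0,1), distance |2-0|+|2-1| = 3
Tile 3: at (2,3), goal (0,2), distance |2-0|+|3-2| = 3
Tile 14: at (3,0), goal (3,1), distance |3-3|+|0-1| = 1
Tile 4: at (3,1), goal (0,3), distance |3-0|+|1-3| = 5
Tile 6: at (3,2), goal (1,1), distance |3-1|+|2-1| = 3
Tile 10: at (3,3), goal (2,1), distance |3-2|+|3-1| = 3
Sum: 4 + 1 + 2 + 4 + 1 + 1 + 2 + 1 + 2 + 3 + 3 + 1 + 5 + 3 + 3 = 36

Answer: 36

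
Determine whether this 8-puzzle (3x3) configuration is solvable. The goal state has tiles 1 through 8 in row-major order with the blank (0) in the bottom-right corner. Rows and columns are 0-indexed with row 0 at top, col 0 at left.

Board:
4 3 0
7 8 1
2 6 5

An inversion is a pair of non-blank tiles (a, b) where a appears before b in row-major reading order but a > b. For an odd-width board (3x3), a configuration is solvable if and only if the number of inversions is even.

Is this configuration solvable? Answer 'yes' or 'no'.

Inversions (pairs i<j in row-major order where tile[i] > tile[j] > 0): 14
14 is even, so the puzzle is solvable.

Answer: yes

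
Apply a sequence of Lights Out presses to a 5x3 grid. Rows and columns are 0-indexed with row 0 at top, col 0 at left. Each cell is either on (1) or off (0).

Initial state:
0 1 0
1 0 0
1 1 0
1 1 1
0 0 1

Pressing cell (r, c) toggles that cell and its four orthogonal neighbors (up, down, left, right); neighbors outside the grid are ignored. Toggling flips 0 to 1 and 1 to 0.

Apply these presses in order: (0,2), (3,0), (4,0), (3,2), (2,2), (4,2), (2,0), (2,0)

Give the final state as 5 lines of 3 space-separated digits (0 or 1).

Answer: 0 0 1
1 0 0
0 0 0
1 1 0
0 0 1

Derivation:
After press 1 at (0,2):
0 0 1
1 0 1
1 1 0
1 1 1
0 0 1

After press 2 at (3,0):
0 0 1
1 0 1
0 1 0
0 0 1
1 0 1

After press 3 at (4,0):
0 0 1
1 0 1
0 1 0
1 0 1
0 1 1

After press 4 at (3,2):
0 0 1
1 0 1
0 1 1
1 1 0
0 1 0

After press 5 at (2,2):
0 0 1
1 0 0
0 0 0
1 1 1
0 1 0

After press 6 at (4,2):
0 0 1
1 0 0
0 0 0
1 1 0
0 0 1

After press 7 at (2,0):
0 0 1
0 0 0
1 1 0
0 1 0
0 0 1

After press 8 at (2,0):
0 0 1
1 0 0
0 0 0
1 1 0
0 0 1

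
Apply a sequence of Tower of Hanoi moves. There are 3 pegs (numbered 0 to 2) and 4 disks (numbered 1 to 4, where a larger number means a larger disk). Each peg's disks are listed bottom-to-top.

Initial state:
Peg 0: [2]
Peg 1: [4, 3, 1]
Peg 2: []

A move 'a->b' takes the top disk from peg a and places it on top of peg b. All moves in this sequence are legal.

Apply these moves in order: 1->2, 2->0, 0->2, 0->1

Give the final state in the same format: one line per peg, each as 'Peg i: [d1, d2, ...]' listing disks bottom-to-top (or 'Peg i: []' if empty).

Answer: Peg 0: []
Peg 1: [4, 3, 2]
Peg 2: [1]

Derivation:
After move 1 (1->2):
Peg 0: [2]
Peg 1: [4, 3]
Peg 2: [1]

After move 2 (2->0):
Peg 0: [2, 1]
Peg 1: [4, 3]
Peg 2: []

After move 3 (0->2):
Peg 0: [2]
Peg 1: [4, 3]
Peg 2: [1]

After move 4 (0->1):
Peg 0: []
Peg 1: [4, 3, 2]
Peg 2: [1]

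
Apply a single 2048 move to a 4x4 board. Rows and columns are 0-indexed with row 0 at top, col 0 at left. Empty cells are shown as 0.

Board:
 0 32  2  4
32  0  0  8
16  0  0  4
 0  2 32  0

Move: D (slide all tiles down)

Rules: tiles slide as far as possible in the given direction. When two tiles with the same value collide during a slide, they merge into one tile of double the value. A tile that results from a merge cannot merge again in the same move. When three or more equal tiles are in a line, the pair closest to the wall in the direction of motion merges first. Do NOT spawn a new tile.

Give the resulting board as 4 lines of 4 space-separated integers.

Answer:  0  0  0  0
 0  0  0  4
32 32  2  8
16  2 32  4

Derivation:
Slide down:
col 0: [0, 32, 16, 0] -> [0, 0, 32, 16]
col 1: [32, 0, 0, 2] -> [0, 0, 32, 2]
col 2: [2, 0, 0, 32] -> [0, 0, 2, 32]
col 3: [4, 8, 4, 0] -> [0, 4, 8, 4]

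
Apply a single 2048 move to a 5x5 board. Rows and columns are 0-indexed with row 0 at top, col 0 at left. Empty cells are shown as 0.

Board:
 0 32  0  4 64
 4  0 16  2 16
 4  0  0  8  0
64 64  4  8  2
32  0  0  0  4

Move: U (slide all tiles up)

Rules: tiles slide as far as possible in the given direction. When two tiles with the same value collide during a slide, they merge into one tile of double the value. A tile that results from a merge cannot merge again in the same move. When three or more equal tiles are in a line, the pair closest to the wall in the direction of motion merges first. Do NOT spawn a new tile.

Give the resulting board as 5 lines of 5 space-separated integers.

Slide up:
col 0: [0, 4, 4, 64, 32] -> [8, 64, 32, 0, 0]
col 1: [32, 0, 0, 64, 0] -> [32, 64, 0, 0, 0]
col 2: [0, 16, 0, 4, 0] -> [16, 4, 0, 0, 0]
col 3: [4, 2, 8, 8, 0] -> [4, 2, 16, 0, 0]
col 4: [64, 16, 0, 2, 4] -> [64, 16, 2, 4, 0]

Answer:  8 32 16  4 64
64 64  4  2 16
32  0  0 16  2
 0  0  0  0  4
 0  0  0  0  0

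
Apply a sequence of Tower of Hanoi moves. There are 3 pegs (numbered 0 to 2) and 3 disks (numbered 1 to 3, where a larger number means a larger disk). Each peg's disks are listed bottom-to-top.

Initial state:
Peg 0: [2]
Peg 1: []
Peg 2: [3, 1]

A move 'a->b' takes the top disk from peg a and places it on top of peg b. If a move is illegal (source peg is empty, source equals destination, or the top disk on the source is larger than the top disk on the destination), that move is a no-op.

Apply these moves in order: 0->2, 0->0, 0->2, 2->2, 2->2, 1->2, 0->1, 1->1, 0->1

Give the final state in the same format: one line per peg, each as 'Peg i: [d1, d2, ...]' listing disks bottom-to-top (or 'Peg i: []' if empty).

Answer: Peg 0: []
Peg 1: [2]
Peg 2: [3, 1]

Derivation:
After move 1 (0->2):
Peg 0: [2]
Peg 1: []
Peg 2: [3, 1]

After move 2 (0->0):
Peg 0: [2]
Peg 1: []
Peg 2: [3, 1]

After move 3 (0->2):
Peg 0: [2]
Peg 1: []
Peg 2: [3, 1]

After move 4 (2->2):
Peg 0: [2]
Peg 1: []
Peg 2: [3, 1]

After move 5 (2->2):
Peg 0: [2]
Peg 1: []
Peg 2: [3, 1]

After move 6 (1->2):
Peg 0: [2]
Peg 1: []
Peg 2: [3, 1]

After move 7 (0->1):
Peg 0: []
Peg 1: [2]
Peg 2: [3, 1]

After move 8 (1->1):
Peg 0: []
Peg 1: [2]
Peg 2: [3, 1]

After move 9 (0->1):
Peg 0: []
Peg 1: [2]
Peg 2: [3, 1]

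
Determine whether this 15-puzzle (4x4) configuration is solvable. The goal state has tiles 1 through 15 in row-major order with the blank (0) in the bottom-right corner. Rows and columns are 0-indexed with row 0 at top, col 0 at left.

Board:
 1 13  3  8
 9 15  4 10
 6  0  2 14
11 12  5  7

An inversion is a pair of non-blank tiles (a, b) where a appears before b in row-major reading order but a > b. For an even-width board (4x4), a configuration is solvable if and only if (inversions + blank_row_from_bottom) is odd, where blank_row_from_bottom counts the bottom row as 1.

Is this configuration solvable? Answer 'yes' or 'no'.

Inversions: 46
Blank is in row 2 (0-indexed from top), which is row 2 counting from the bottom (bottom = 1).
46 + 2 = 48, which is even, so the puzzle is not solvable.

Answer: no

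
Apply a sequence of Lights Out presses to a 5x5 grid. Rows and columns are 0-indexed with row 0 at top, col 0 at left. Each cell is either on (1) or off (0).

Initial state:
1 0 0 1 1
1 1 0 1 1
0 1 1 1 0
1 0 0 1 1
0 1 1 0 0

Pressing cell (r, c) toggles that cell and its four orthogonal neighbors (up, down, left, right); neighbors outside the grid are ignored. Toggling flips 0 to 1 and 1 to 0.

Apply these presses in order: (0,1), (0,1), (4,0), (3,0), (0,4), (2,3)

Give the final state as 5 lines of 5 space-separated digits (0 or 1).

After press 1 at (0,1):
0 1 1 1 1
1 0 0 1 1
0 1 1 1 0
1 0 0 1 1
0 1 1 0 0

After press 2 at (0,1):
1 0 0 1 1
1 1 0 1 1
0 1 1 1 0
1 0 0 1 1
0 1 1 0 0

After press 3 at (4,0):
1 0 0 1 1
1 1 0 1 1
0 1 1 1 0
0 0 0 1 1
1 0 1 0 0

After press 4 at (3,0):
1 0 0 1 1
1 1 0 1 1
1 1 1 1 0
1 1 0 1 1
0 0 1 0 0

After press 5 at (0,4):
1 0 0 0 0
1 1 0 1 0
1 1 1 1 0
1 1 0 1 1
0 0 1 0 0

After press 6 at (2,3):
1 0 0 0 0
1 1 0 0 0
1 1 0 0 1
1 1 0 0 1
0 0 1 0 0

Answer: 1 0 0 0 0
1 1 0 0 0
1 1 0 0 1
1 1 0 0 1
0 0 1 0 0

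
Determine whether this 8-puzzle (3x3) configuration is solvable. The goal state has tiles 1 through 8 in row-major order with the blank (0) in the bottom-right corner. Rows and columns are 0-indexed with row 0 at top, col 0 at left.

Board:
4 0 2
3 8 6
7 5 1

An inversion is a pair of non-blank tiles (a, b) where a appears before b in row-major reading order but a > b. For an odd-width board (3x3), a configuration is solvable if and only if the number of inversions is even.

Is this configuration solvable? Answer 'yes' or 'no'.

Inversions (pairs i<j in row-major order where tile[i] > tile[j] > 0): 14
14 is even, so the puzzle is solvable.

Answer: yes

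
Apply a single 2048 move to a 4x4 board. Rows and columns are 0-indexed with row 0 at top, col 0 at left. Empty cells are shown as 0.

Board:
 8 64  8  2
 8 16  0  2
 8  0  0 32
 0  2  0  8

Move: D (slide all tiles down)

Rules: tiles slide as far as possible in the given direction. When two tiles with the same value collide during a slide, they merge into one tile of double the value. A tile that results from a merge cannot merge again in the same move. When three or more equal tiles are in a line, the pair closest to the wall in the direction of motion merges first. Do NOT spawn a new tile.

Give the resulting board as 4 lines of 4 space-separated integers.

Answer:  0  0  0  0
 0 64  0  4
 8 16  0 32
16  2  8  8

Derivation:
Slide down:
col 0: [8, 8, 8, 0] -> [0, 0, 8, 16]
col 1: [64, 16, 0, 2] -> [0, 64, 16, 2]
col 2: [8, 0, 0, 0] -> [0, 0, 0, 8]
col 3: [2, 2, 32, 8] -> [0, 4, 32, 8]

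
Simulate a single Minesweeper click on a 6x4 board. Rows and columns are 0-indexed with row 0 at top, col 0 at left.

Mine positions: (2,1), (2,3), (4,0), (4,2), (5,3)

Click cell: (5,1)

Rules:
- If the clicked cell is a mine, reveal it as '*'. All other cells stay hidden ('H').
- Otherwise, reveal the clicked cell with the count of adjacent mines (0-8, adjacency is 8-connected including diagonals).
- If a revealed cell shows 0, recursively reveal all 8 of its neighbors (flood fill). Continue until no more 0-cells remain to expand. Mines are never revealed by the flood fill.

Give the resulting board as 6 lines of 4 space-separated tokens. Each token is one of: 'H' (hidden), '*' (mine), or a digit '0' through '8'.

H H H H
H H H H
H H H H
H H H H
H H H H
H 2 H H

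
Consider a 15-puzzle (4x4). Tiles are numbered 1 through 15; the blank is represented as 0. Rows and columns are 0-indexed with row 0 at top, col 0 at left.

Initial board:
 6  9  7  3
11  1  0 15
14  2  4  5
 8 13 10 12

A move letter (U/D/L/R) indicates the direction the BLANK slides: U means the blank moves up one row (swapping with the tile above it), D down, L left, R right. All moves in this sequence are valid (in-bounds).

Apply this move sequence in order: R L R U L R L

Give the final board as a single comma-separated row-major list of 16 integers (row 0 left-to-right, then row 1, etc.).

Answer: 6, 9, 0, 7, 11, 1, 15, 3, 14, 2, 4, 5, 8, 13, 10, 12

Derivation:
After move 1 (R):
 6  9  7  3
11  1 15  0
14  2  4  5
 8 13 10 12

After move 2 (L):
 6  9  7  3
11  1  0 15
14  2  4  5
 8 13 10 12

After move 3 (R):
 6  9  7  3
11  1 15  0
14  2  4  5
 8 13 10 12

After move 4 (U):
 6  9  7  0
11  1 15  3
14  2  4  5
 8 13 10 12

After move 5 (L):
 6  9  0  7
11  1 15  3
14  2  4  5
 8 13 10 12

After move 6 (R):
 6  9  7  0
11  1 15  3
14  2  4  5
 8 13 10 12

After move 7 (L):
 6  9  0  7
11  1 15  3
14  2  4  5
 8 13 10 12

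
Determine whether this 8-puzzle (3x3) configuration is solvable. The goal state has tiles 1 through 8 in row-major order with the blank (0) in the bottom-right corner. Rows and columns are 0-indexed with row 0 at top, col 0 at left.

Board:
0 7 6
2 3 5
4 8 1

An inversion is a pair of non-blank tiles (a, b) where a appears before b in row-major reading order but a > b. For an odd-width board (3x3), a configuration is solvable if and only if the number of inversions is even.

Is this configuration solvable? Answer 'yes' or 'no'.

Answer: no

Derivation:
Inversions (pairs i<j in row-major order where tile[i] > tile[j] > 0): 17
17 is odd, so the puzzle is not solvable.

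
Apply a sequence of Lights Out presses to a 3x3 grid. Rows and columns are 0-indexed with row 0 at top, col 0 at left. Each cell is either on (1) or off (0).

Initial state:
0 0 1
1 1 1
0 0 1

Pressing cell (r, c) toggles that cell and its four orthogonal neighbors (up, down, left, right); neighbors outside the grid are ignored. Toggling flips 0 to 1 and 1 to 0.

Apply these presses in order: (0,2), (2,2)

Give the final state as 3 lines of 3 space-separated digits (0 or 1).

After press 1 at (0,2):
0 1 0
1 1 0
0 0 1

After press 2 at (2,2):
0 1 0
1 1 1
0 1 0

Answer: 0 1 0
1 1 1
0 1 0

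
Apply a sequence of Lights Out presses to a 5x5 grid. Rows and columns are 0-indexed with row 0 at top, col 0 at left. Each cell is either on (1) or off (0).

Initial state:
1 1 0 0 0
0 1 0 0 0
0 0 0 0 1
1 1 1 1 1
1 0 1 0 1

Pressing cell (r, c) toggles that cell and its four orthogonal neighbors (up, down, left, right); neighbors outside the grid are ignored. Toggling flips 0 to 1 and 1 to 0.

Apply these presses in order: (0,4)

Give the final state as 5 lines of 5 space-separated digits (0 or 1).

Answer: 1 1 0 1 1
0 1 0 0 1
0 0 0 0 1
1 1 1 1 1
1 0 1 0 1

Derivation:
After press 1 at (0,4):
1 1 0 1 1
0 1 0 0 1
0 0 0 0 1
1 1 1 1 1
1 0 1 0 1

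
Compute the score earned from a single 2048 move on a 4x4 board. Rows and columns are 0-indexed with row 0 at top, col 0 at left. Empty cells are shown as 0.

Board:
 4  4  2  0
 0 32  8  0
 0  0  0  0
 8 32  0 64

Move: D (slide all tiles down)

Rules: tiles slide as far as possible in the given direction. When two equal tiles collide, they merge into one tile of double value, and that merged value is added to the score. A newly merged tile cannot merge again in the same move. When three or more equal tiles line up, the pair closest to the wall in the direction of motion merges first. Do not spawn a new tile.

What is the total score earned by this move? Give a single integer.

Slide down:
col 0: [4, 0, 0, 8] -> [0, 0, 4, 8]  score +0 (running 0)
col 1: [4, 32, 0, 32] -> [0, 0, 4, 64]  score +64 (running 64)
col 2: [2, 8, 0, 0] -> [0, 0, 2, 8]  score +0 (running 64)
col 3: [0, 0, 0, 64] -> [0, 0, 0, 64]  score +0 (running 64)
Board after move:
 0  0  0  0
 0  0  0  0
 4  4  2  0
 8 64  8 64

Answer: 64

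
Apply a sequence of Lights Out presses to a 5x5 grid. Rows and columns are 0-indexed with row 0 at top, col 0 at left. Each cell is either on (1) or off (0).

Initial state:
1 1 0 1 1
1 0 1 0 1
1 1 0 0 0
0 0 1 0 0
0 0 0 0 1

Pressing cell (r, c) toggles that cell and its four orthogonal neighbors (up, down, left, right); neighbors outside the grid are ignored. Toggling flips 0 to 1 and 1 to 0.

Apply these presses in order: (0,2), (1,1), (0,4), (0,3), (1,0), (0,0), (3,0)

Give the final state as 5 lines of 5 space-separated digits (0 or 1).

After press 1 at (0,2):
1 0 1 0 1
1 0 0 0 1
1 1 0 0 0
0 0 1 0 0
0 0 0 0 1

After press 2 at (1,1):
1 1 1 0 1
0 1 1 0 1
1 0 0 0 0
0 0 1 0 0
0 0 0 0 1

After press 3 at (0,4):
1 1 1 1 0
0 1 1 0 0
1 0 0 0 0
0 0 1 0 0
0 0 0 0 1

After press 4 at (0,3):
1 1 0 0 1
0 1 1 1 0
1 0 0 0 0
0 0 1 0 0
0 0 0 0 1

After press 5 at (1,0):
0 1 0 0 1
1 0 1 1 0
0 0 0 0 0
0 0 1 0 0
0 0 0 0 1

After press 6 at (0,0):
1 0 0 0 1
0 0 1 1 0
0 0 0 0 0
0 0 1 0 0
0 0 0 0 1

After press 7 at (3,0):
1 0 0 0 1
0 0 1 1 0
1 0 0 0 0
1 1 1 0 0
1 0 0 0 1

Answer: 1 0 0 0 1
0 0 1 1 0
1 0 0 0 0
1 1 1 0 0
1 0 0 0 1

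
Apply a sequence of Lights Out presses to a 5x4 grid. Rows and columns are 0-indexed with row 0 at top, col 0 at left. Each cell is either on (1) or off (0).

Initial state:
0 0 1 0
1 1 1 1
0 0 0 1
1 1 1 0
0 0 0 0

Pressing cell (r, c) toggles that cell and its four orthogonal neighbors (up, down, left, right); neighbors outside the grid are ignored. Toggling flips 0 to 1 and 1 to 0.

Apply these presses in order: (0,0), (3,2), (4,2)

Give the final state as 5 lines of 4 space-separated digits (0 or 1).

Answer: 1 1 1 0
0 1 1 1
0 0 1 1
1 0 1 1
0 1 0 1

Derivation:
After press 1 at (0,0):
1 1 1 0
0 1 1 1
0 0 0 1
1 1 1 0
0 0 0 0

After press 2 at (3,2):
1 1 1 0
0 1 1 1
0 0 1 1
1 0 0 1
0 0 1 0

After press 3 at (4,2):
1 1 1 0
0 1 1 1
0 0 1 1
1 0 1 1
0 1 0 1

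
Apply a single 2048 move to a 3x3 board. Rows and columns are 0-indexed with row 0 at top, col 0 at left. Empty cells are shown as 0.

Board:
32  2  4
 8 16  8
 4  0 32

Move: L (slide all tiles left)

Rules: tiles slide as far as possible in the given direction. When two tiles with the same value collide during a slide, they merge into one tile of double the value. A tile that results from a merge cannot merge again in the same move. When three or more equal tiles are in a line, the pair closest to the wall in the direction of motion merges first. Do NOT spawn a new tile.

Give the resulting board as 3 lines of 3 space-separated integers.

Answer: 32  2  4
 8 16  8
 4 32  0

Derivation:
Slide left:
row 0: [32, 2, 4] -> [32, 2, 4]
row 1: [8, 16, 8] -> [8, 16, 8]
row 2: [4, 0, 32] -> [4, 32, 0]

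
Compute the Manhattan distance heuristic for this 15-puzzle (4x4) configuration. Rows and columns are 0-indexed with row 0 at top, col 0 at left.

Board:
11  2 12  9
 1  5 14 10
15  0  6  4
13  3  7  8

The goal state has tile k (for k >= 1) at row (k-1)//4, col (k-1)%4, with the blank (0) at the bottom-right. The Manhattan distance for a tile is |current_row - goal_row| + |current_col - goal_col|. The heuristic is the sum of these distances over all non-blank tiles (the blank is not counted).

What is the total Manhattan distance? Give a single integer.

Answer: 35

Derivation:
Tile 11: at (0,0), goal (2,2), distance |0-2|+|0-2| = 4
Tile 2: at (0,1), goal (0,1), distance |0-0|+|1-1| = 0
Tile 12: at (0,2), goal (2,3), distance |0-2|+|2-3| = 3
Tile 9: at (0,3), goal (2,0), distance |0-2|+|3-0| = 5
Tile 1: at (1,0), goal (0,0), distance |1-0|+|0-0| = 1
Tile 5: at (1,1), goal (1,0), distance |1-1|+|1-0| = 1
Tile 14: at (1,2), goal (3,1), distance |1-3|+|2-1| = 3
Tile 10: at (1,3), goal (2,1), distance |1-2|+|3-1| = 3
Tile 15: at (2,0), goal (3,2), distance |2-3|+|0-2| = 3
Tile 6: at (2,2), goal (1,1), distance |2-1|+|2-1| = 2
Tile 4: at (2,3), goal (0,3), distance |2-0|+|3-3| = 2
Tile 13: at (3,0), goal (3,0), distance |3-3|+|0-0| = 0
Tile 3: at (3,1), goal (0,2), distance |3-0|+|1-2| = 4
Tile 7: at (3,2), goal (1,2), distance |3-1|+|2-2| = 2
Tile 8: at (3,3), goal (1,3), distance |3-1|+|3-3| = 2
Sum: 4 + 0 + 3 + 5 + 1 + 1 + 3 + 3 + 3 + 2 + 2 + 0 + 4 + 2 + 2 = 35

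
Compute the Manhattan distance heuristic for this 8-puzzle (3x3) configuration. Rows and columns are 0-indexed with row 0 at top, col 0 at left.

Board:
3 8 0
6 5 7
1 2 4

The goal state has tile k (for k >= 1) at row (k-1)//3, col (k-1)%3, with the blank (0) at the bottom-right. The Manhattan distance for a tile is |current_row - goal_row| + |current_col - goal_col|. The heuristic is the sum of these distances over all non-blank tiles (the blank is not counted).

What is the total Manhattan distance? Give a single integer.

Tile 3: (0,0)->(0,2) = 2
Tile 8: (0,1)->(2,1) = 2
Tile 6: (1,0)->(1,2) = 2
Tile 5: (1,1)->(1,1) = 0
Tile 7: (1,2)->(2,0) = 3
Tile 1: (2,0)->(0,0) = 2
Tile 2: (2,1)->(0,1) = 2
Tile 4: (2,2)->(1,0) = 3
Sum: 2 + 2 + 2 + 0 + 3 + 2 + 2 + 3 = 16

Answer: 16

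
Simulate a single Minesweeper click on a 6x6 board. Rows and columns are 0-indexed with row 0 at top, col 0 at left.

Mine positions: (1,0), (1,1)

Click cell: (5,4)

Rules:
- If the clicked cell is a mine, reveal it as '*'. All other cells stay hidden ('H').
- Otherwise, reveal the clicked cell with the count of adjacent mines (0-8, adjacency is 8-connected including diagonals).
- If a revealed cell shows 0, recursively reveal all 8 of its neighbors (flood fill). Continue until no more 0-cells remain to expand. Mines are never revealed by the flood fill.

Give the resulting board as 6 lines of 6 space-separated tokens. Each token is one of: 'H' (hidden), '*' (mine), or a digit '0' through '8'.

H H 1 0 0 0
H H 1 0 0 0
2 2 1 0 0 0
0 0 0 0 0 0
0 0 0 0 0 0
0 0 0 0 0 0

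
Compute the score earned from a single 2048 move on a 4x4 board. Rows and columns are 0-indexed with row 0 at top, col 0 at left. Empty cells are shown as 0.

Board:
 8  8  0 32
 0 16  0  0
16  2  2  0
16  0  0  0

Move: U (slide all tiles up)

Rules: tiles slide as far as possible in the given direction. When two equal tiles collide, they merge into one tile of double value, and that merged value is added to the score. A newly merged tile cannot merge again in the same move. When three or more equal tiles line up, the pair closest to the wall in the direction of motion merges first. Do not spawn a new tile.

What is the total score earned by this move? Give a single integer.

Answer: 32

Derivation:
Slide up:
col 0: [8, 0, 16, 16] -> [8, 32, 0, 0]  score +32 (running 32)
col 1: [8, 16, 2, 0] -> [8, 16, 2, 0]  score +0 (running 32)
col 2: [0, 0, 2, 0] -> [2, 0, 0, 0]  score +0 (running 32)
col 3: [32, 0, 0, 0] -> [32, 0, 0, 0]  score +0 (running 32)
Board after move:
 8  8  2 32
32 16  0  0
 0  2  0  0
 0  0  0  0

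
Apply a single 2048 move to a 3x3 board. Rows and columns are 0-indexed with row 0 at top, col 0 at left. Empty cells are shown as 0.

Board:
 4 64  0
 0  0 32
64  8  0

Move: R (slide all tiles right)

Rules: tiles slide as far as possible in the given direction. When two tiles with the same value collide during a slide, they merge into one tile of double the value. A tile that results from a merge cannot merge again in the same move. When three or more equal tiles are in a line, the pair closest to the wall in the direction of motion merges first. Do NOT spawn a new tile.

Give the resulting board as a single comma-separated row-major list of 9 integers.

Answer: 0, 4, 64, 0, 0, 32, 0, 64, 8

Derivation:
Slide right:
row 0: [4, 64, 0] -> [0, 4, 64]
row 1: [0, 0, 32] -> [0, 0, 32]
row 2: [64, 8, 0] -> [0, 64, 8]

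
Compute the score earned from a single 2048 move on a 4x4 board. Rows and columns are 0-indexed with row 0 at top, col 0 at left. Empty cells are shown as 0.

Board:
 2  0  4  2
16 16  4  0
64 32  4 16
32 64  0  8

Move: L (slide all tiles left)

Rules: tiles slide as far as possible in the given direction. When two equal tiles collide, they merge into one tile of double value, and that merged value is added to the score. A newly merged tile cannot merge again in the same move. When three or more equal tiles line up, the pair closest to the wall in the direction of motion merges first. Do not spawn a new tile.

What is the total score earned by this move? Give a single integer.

Slide left:
row 0: [2, 0, 4, 2] -> [2, 4, 2, 0]  score +0 (running 0)
row 1: [16, 16, 4, 0] -> [32, 4, 0, 0]  score +32 (running 32)
row 2: [64, 32, 4, 16] -> [64, 32, 4, 16]  score +0 (running 32)
row 3: [32, 64, 0, 8] -> [32, 64, 8, 0]  score +0 (running 32)
Board after move:
 2  4  2  0
32  4  0  0
64 32  4 16
32 64  8  0

Answer: 32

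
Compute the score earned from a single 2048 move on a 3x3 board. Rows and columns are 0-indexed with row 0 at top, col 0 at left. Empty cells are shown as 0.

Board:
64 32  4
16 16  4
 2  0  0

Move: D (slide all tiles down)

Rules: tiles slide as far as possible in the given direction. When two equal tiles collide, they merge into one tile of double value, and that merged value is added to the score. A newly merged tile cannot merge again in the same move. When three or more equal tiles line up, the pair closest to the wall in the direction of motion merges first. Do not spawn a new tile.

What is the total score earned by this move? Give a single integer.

Slide down:
col 0: [64, 16, 2] -> [64, 16, 2]  score +0 (running 0)
col 1: [32, 16, 0] -> [0, 32, 16]  score +0 (running 0)
col 2: [4, 4, 0] -> [0, 0, 8]  score +8 (running 8)
Board after move:
64  0  0
16 32  0
 2 16  8

Answer: 8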